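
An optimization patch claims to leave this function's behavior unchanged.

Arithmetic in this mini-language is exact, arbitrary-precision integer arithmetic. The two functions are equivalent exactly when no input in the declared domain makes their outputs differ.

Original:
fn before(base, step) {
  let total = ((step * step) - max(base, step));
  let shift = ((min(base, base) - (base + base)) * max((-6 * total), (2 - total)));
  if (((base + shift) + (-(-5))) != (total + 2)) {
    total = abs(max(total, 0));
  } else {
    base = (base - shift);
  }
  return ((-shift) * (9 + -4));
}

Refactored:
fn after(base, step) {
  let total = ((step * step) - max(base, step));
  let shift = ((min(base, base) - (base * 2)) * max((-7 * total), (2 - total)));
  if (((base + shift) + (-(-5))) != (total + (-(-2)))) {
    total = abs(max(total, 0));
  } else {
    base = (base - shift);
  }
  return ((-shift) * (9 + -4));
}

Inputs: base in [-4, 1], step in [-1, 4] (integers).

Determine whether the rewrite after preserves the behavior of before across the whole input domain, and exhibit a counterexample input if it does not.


Run the pair on base=1, step=0.
before: total becomes -1; next shift becomes -6; next (((base + shift) + (-(-5))) != (total + 2)) evaluates to true; next total becomes 0; next final value 30
after: total becomes -1; next shift becomes -7; next (((base + shift) + (-(-5))) != (total + (-(-2)))) evaluates to true; next total becomes 0; next final value 35
30 against 35: the behavior changed.
verdict: not equivalent; witness: base=1, step=0


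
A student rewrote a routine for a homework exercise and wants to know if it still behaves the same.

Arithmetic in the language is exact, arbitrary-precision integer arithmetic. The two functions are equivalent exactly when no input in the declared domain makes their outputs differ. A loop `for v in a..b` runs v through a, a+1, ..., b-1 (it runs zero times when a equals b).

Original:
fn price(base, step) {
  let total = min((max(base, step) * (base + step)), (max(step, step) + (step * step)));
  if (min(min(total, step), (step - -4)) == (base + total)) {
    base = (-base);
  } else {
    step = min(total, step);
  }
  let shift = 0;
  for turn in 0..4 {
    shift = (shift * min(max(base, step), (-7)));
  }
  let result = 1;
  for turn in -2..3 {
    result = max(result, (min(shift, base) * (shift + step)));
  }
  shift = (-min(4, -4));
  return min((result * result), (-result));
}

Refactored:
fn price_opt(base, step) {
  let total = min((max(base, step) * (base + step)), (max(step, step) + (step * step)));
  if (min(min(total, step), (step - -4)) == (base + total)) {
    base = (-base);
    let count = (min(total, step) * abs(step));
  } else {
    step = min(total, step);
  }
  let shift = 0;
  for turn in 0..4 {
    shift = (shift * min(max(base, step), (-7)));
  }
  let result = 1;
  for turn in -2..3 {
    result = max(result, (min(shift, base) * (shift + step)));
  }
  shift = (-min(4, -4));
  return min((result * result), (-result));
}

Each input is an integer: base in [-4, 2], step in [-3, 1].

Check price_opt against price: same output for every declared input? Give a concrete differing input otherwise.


The two are interchangeable: min/max/abs usage differs, arithmetic usage differs, local variable names differ, statement counts differ, and every declared input agrees.
Tracing base=0, step=-2: price: total = 0; (min(min(total, step), (step - -4)) == (base + total)) -> false; step = -2; shift = 0; [turn=0]; shift = 0; [turn=1]; shift = 0; [turn=2]; shift = 0; [turn=3]; shift = 0; result = 1; [turn=-2]; result = 1; [turn=-1]; result = 1; [turn=0]; result = 1; [turn=1]; result = 1; [turn=2]; result = 1; shift = 4; return -1 | price_opt: total = 0; (min(min(total, step), (step - -4)) == (base + total)) -> false; step = -2; shift = 0; [turn=0]; shift = 0; [turn=1]; shift = 0; [turn=2]; shift = 0; [turn=3]; shift = 0; result = 1; [turn=-2]; result = 1; [turn=-1]; result = 1; [turn=0]; result = 1; [turn=1]; result = 1; [turn=2]; result = 1; shift = 4; return -1 — matching result -1.
Every one of the 35 inputs gives matching results.
verdict: equivalent


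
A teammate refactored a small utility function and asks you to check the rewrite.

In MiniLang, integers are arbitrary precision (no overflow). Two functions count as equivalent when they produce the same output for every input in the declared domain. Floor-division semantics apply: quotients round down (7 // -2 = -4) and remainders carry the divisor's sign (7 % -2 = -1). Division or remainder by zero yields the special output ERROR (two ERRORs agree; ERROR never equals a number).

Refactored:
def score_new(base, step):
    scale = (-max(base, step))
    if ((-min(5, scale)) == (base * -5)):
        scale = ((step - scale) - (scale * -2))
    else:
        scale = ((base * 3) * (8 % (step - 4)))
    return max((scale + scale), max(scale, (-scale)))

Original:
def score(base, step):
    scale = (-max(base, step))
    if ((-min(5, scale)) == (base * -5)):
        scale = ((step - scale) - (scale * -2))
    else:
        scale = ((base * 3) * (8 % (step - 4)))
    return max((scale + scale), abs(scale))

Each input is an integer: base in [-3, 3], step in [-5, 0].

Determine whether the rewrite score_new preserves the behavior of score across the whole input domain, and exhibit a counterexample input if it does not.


Changes here: min/max/abs usage differs; the full 42-point sweep finds no disagreement.
verdict: equivalent


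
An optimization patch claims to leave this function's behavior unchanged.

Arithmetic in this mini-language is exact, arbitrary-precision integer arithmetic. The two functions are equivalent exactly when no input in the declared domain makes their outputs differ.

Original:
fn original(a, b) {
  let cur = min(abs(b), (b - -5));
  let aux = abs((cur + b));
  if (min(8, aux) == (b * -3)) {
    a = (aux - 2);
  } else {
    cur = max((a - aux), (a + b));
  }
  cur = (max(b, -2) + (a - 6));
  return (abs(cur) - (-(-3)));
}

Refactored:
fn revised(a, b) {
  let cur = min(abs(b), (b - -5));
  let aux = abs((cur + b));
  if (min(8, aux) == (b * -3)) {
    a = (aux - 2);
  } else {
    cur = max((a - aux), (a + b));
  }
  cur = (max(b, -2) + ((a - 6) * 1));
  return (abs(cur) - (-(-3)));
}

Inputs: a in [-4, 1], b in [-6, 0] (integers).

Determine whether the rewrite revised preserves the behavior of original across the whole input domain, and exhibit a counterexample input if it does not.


This is a faithful refactor — arithmetic usage differs, plus constant usage differs, but the computed results match everywhere.
One worked example (a=-3, b=-6) — original: cur := -1 | aux := 7 | (min(8, aux) == (b * -3)): false | cur := -9 | cur := -11 | result 8; revised: cur := -1 | aux := 7 | (min(8, aux) == (b * -3)): false | cur := -9 | cur := -11 | result 8; agreement on 8.
Sweeping the whole domain (42 inputs) finds no disagreement.
verdict: equivalent


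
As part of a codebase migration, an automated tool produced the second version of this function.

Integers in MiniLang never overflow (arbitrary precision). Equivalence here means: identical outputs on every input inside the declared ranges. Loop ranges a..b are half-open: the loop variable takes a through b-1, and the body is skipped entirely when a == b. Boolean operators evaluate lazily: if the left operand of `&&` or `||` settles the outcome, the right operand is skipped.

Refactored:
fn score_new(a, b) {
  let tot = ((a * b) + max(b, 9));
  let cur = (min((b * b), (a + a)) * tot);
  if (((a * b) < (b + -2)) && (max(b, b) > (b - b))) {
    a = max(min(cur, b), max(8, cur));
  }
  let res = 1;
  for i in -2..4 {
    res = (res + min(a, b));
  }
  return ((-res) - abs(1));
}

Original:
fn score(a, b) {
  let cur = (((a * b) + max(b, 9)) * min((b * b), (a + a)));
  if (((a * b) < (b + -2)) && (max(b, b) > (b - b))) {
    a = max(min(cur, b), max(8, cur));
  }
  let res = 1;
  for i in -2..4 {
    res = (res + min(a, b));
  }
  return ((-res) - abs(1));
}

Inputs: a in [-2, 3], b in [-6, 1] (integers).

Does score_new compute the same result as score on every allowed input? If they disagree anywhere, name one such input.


This is a faithful refactor — statement counts differ, local variable names differ, but the computed results match everywhere.
Spot check at a=2, b=-3 — score: cur=12, then (((a * b) < (b + -2)) && (max(b, b) > (b - b))) is false, then res=1, then (i=-2), then res=-2, then (i=-1), then res=-5, then (i=0), then res=-8, then (i=1), then res=-11, then (i=2), then res=-14, then (i=3), then res=-17, then returns 16. score_new: tot=3, then cur=12, then (((a * b) < (b + -2)) && (max(b, b) > (b - b))) is false, then res=1, then (i=-2), then res=-2, then (i=-1), then res=-5, then (i=0), then res=-8, then (i=1), then res=-11, then (i=2), then res=-14, then (i=3), then res=-17, then returns 16. Both give 16.
Every one of the 48 inputs gives matching results.
verdict: equivalent


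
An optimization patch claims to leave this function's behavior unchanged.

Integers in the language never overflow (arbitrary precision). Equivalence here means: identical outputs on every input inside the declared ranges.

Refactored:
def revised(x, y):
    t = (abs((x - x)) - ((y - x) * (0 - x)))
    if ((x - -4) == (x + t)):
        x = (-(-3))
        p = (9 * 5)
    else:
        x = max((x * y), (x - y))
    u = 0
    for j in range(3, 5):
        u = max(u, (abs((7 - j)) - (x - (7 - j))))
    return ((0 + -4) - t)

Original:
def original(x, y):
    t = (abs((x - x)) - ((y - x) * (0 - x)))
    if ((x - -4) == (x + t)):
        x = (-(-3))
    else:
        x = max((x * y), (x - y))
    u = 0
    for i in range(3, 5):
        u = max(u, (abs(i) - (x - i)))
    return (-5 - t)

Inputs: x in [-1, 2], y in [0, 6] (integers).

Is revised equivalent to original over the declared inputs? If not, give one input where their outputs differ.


Consider the input x=-1, y=0.
original: t=-1, then ((x - -4) == (x + t)) is false, then x=0, then u=0, then (i=3), then u=6, then (i=4), then u=8, then returns -4
revised: t=-1, then ((x - -4) == (x + t)) is false, then x=0, then u=0, then (j=3), then u=8, then (j=4), then u=8, then returns -3
-4 against -3: the behavior changed.
verdict: not equivalent; witness: x=-1, y=0


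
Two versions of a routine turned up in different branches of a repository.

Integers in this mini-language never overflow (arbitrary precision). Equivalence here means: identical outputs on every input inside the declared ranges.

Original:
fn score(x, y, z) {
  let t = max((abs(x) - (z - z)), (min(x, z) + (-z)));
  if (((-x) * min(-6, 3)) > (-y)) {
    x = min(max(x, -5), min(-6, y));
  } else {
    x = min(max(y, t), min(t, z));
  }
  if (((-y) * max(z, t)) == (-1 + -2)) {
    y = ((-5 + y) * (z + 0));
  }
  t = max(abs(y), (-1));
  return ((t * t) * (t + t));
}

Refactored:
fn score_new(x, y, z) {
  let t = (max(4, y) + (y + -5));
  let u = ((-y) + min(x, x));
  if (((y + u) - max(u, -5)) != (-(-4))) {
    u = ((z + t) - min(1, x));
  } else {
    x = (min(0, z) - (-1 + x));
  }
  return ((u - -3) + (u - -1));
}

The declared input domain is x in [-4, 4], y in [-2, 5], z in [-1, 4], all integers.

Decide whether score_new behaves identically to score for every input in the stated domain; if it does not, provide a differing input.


Input x=-4, y=-2, z=-1: 16 from score versus 4 from score_new.
verdict: not equivalent; witness: x=-4, y=-2, z=-1


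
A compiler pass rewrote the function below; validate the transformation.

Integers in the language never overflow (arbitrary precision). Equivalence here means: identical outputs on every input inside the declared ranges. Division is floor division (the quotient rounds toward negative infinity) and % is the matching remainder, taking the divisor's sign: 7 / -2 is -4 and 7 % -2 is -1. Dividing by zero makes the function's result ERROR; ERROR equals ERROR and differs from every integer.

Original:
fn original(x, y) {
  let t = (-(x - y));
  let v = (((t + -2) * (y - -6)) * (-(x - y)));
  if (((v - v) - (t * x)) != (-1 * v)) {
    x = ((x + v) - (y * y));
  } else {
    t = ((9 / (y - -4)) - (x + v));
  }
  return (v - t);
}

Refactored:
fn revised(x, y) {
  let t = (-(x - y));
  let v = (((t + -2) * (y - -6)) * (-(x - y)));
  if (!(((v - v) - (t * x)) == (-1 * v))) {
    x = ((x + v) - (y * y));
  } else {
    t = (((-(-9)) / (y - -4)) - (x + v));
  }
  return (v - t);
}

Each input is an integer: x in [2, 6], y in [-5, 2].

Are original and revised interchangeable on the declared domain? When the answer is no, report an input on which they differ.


Reading the diff, among the changes: comparison usage differs, and boolean connective usage differs.
As a probe, take x=2, y=-1: original runs t becomes -3; next v becomes 75; next (((v - v) - (t * x)) != (-1 * v)) evaluates to true; next x becomes 76; next final value 78; revised runs t becomes -3; next v becomes 75; next (!(((v - v) - (t * x)) == (-1 * v))) evaluates to true; next x becomes 76; next final value 78; both end at 78.
Checked all 40 inputs in the declared domain: the outputs agree on every one.
verdict: equivalent


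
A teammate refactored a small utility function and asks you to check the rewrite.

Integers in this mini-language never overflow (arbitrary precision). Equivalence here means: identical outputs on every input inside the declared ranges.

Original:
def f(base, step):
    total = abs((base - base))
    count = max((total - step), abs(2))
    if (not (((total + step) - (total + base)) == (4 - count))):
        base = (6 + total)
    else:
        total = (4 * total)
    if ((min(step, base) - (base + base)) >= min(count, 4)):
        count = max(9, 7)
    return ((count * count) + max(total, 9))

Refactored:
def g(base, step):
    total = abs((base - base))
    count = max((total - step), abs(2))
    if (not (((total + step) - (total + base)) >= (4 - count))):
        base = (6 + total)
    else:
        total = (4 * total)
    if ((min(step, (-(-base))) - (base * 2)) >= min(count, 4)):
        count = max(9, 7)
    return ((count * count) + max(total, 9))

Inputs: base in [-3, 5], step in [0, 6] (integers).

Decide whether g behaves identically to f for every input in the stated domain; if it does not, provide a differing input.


Take base=-3, step=0.
f: total becomes 0; next count becomes 2; next (not (((total + step) - (total + base)) == (4 - count))) evaluates to true; next base becomes 6; next ((min(step, base) - (base + base)) >= min(count, 4)) evaluates to false; next final value 13
g: total becomes 0; next count becomes 2; next (not (((total + step) - (total + base)) >= (4 - count))) evaluates to false; next total becomes 0; next ((min(step, (-(-base))) - (base * 2)) >= min(count, 4)) evaluates to true; next count becomes 9; next final value 90
13 and 90 differ, so these are not the same function on this domain.
verdict: not equivalent; witness: base=-3, step=0


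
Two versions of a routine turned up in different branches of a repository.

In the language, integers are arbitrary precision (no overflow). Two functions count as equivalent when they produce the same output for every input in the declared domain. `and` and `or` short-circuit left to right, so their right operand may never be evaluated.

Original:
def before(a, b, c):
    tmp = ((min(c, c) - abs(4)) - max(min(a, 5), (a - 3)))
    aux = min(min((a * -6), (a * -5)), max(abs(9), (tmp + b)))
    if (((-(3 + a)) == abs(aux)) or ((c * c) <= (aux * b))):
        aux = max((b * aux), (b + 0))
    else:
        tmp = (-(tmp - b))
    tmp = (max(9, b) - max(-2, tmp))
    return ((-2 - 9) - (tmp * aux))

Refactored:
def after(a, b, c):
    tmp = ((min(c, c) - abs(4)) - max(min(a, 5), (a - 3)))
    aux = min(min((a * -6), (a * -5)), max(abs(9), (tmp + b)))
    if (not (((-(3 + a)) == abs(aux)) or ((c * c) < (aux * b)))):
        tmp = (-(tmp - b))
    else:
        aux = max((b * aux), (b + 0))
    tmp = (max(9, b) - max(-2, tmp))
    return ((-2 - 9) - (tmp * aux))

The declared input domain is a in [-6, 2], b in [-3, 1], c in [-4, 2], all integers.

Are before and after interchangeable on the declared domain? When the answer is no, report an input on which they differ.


Not equivalent: a=-6, b=0, c=0 separates them (-11 vs -110).
before: tmp := 2 | aux := 9 | (((-(3 + a)) == abs(aux)) or ((c * c) <= (aux * b))): true | aux := 0 | tmp := 7 | result -11
after: tmp := 2 | aux := 9 | (not (((-(3 + a)) == abs(aux)) or ((c * c) < (aux * b)))): true | tmp := -2 | tmp := 11 | result -110
verdict: not equivalent; witness: a=-6, b=0, c=0


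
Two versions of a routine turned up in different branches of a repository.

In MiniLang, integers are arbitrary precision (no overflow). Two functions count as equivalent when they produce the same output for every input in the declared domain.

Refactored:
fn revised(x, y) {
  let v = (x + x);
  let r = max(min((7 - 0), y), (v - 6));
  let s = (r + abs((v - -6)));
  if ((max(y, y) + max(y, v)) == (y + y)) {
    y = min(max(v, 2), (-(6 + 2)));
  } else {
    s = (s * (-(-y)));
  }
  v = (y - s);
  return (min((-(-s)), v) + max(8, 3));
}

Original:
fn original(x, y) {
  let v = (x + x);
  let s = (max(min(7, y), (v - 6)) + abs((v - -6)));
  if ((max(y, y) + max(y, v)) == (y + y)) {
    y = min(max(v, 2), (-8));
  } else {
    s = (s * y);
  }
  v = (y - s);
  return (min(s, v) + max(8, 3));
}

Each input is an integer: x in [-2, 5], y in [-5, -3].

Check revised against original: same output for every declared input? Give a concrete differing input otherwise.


Behavior is preserved: although constant usage differs; statement counts differ; arithmetic usage differs; local variable names differ, the outputs never diverge.
As a probe, take x=1, y=-4: original runs v=2, then s=4, then ((max(y, y) + max(y, v)) == (y + y)) is false, then s=-16, then v=12, then returns -8; revised runs v=2, then r=-4, then s=4, then ((max(y, y) + max(y, v)) == (y + y)) is false, then s=-16, then v=12, then returns -8; both end at -8.
Checked all 24 inputs in the declared domain: the outputs agree on every one.
verdict: equivalent


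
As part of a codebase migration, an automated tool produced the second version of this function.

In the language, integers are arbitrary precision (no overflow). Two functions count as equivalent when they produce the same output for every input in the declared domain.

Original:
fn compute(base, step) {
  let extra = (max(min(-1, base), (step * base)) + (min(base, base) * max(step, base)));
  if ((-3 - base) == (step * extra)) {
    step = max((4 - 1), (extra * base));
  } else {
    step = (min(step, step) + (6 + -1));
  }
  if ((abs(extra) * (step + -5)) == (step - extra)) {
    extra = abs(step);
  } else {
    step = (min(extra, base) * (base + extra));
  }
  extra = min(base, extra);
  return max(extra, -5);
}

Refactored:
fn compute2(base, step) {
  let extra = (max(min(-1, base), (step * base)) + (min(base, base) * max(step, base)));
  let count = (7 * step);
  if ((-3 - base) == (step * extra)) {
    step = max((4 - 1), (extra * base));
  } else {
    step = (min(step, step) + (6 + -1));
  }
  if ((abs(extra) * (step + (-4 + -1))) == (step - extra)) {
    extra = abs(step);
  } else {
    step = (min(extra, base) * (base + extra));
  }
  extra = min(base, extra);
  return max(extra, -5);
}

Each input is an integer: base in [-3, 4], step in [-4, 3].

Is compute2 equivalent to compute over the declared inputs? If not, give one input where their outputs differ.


Comparing the listings, the differences include: constant usage differs; also arithmetic usage differs; also local variable names differ; also statement counts differ.
Spot check at base=4, step=-4 — compute: extra becomes 15; next ((-3 - base) == (step * extra)) evaluates to false; next step becomes 1; next ((abs(extra) * (step + -5)) == (step - extra)) evaluates to false; next step becomes 76; next extra becomes 4; next final value 4. compute2: extra becomes 15; next count becomes -28; next ((-3 - base) == (step * extra)) evaluates to false; next step becomes 1; next ((abs(extra) * (step + (-4 + -1))) == (step - extra)) evaluates to false; next step becomes 76; next extra becomes 4; next final value 4. Both give 4.
An exhaustive pass over the 64 declared inputs shows identical outputs.
verdict: equivalent


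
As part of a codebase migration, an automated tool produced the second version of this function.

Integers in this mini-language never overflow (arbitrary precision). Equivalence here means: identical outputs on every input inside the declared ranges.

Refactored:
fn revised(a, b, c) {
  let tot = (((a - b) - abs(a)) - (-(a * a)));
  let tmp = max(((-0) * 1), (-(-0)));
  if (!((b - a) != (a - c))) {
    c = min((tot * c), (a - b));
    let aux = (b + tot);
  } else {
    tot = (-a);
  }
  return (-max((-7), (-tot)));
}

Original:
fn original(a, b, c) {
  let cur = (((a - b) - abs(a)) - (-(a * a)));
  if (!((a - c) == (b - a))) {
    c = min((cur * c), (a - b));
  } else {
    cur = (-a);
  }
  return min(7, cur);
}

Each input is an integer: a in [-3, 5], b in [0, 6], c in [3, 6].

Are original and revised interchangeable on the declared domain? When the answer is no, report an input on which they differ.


Take a=-3, b=1, c=3.
original: cur = 2; (!((a - c) == (b - a))) -> true; c = -4; return 2
revised: tot = 2; tmp = 0; (!((b - a) != (a - c))) -> false; tot = 3; return 3
2 != 3, so the rewrite changes behavior.
verdict: not equivalent; witness: a=-3, b=1, c=3


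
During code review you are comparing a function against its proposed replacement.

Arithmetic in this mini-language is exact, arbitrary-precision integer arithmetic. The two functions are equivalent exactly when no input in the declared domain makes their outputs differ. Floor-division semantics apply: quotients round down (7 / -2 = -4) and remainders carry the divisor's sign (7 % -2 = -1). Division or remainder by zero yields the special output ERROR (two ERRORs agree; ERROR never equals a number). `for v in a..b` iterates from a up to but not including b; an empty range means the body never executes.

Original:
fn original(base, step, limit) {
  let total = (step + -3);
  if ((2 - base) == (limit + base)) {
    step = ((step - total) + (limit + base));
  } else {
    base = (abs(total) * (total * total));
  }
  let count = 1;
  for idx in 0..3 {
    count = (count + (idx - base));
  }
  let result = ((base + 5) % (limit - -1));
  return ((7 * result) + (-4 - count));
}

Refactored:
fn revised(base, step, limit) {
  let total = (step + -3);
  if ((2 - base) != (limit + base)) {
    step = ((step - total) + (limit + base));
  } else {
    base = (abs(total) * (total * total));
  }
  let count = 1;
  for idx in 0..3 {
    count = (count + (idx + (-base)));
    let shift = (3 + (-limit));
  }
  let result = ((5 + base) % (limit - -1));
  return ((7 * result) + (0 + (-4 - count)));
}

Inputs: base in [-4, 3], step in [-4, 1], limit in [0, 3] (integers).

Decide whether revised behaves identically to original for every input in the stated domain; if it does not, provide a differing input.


Not equivalent: base=-4, step=-4, limit=0 separates them (1021 vs -20).
original: total becomes -7; next ((2 - base) == (limit + base)) evaluates to false; next base becomes 343; next count becomes 1; next at idx=0:; next count becomes -342; next at idx=1:; next count becomes -684; next at idx=2:; next count becomes -1025; next result becomes 0; next final value 1021
revised: total becomes -7; next ((2 - base) != (limit + base)) evaluates to true; next step becomes -1; next count becomes 1; next at idx=0:; next count becomes 5; next shift becomes 3; next at idx=1:; next count becomes 10; next shift becomes 3; next at idx=2:; next count becomes 16; next shift becomes 3; next result becomes 0; next final value -20
verdict: not equivalent; witness: base=-4, step=-4, limit=0


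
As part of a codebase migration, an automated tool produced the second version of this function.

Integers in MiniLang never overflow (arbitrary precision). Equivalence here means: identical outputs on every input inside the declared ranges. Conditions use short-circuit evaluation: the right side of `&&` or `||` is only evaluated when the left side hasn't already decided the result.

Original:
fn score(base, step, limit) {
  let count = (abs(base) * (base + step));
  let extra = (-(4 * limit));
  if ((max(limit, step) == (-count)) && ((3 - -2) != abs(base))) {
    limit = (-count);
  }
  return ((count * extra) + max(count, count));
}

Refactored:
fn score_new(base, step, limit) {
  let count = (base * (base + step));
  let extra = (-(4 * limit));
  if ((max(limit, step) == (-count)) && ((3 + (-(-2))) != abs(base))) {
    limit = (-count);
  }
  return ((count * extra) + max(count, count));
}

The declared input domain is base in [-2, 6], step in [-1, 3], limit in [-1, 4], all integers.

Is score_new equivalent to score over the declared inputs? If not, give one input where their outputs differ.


Consider the input base=-2, step=-1, limit=-1.
score: count=-6, then extra=4, then ((max(limit, step) == (-count)) && ((3 - -2) != abs(base))) is false, then returns -30
score_new: count=6, then extra=4, then ((max(limit, step) == (-count)) && ((3 + (-(-2))) != abs(base))) is false, then returns 30
-30 against 30: the behavior changed.
verdict: not equivalent; witness: base=-2, step=-1, limit=-1


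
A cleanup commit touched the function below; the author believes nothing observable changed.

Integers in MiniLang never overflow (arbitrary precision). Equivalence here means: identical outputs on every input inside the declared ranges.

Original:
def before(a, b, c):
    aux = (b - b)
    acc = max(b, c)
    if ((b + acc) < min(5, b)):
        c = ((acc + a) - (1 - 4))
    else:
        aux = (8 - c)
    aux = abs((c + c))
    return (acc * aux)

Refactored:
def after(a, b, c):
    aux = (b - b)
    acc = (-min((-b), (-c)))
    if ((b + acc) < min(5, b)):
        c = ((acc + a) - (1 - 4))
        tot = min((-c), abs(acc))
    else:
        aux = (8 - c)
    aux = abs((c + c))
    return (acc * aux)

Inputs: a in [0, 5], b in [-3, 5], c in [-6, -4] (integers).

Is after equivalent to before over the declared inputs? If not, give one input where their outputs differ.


Equivalent — the differences include min/max/abs usage differs; local variable names differ; statement counts differ, yet no declared input distinguishes the two.
One worked example (a=3, b=5, c=-4) — before: aux := 0 | acc := 5 | ((b + acc) < min(5, b)): false | aux := 12 | aux := 8 | result 40; after: aux := 0 | acc := 5 | ((b + acc) < min(5, b)): false | aux := 12 | aux := 8 | result 40; agreement on 40.
Checked all 162 inputs in the declared domain: the outputs agree on every one.
verdict: equivalent


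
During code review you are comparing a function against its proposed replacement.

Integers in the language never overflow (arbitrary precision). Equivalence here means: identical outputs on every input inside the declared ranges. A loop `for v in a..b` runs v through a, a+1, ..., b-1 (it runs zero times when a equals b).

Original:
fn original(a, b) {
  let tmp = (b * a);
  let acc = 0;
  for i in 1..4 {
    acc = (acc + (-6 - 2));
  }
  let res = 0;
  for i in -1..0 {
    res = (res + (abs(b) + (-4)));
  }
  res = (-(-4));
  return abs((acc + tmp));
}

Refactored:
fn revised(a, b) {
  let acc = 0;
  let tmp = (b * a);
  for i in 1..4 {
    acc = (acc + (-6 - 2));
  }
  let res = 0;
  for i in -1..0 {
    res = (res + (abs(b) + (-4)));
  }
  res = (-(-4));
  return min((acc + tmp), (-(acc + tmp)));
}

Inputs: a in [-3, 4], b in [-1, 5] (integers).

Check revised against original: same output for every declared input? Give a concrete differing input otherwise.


Not equivalent: a=-3, b=-1 separates them (21 vs -21).
original: tmp becomes 3; next acc becomes 0; next at i=1:; next acc becomes -8; next at i=2:; next acc becomes -16; next at i=3:; next acc becomes -24; next res becomes 0; next at i=-1:; next res becomes -3; next res becomes 4; next final value 21
revised: acc becomes 0; next tmp becomes 3; next at i=1:; next acc becomes -8; next at i=2:; next acc becomes -16; next at i=3:; next acc becomes -24; next res becomes 0; next at i=-1:; next res becomes -3; next res becomes 4; next final value -21
verdict: not equivalent; witness: a=-3, b=-1


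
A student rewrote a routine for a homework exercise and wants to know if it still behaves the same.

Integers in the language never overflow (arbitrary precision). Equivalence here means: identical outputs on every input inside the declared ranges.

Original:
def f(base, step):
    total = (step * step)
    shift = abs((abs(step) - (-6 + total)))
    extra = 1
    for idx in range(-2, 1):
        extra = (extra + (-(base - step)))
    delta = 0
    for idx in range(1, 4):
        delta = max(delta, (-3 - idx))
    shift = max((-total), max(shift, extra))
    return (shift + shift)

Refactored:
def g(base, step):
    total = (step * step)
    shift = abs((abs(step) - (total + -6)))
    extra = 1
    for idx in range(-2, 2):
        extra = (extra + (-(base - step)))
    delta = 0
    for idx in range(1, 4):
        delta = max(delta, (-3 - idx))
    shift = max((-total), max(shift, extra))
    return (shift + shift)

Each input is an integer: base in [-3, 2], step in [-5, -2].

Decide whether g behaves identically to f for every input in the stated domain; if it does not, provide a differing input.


These are not equivalent — on base=-3, step=-2 the outputs split (8 vs 10).
f: total=4, then shift=4, then extra=1, then (idx=-2), then extra=2, then (idx=-1), then extra=3, then (idx=0), then extra=4, then delta=0, then (idx=1), then delta=0, then (idx=2), then delta=0, then (idx=3), then delta=0, then shift=4, then returns 8
g: total=4, then shift=4, then extra=1, then (idx=-2), then extra=2, then (idx=-1), then extra=3, then (idx=0), then extra=4, then (idx=1), then extra=5, then delta=0, then (idx=1), then delta=0, then (idx=2), then delta=0, then (idx=3), then delta=0, then shift=5, then returns 10
verdict: not equivalent; witness: base=-3, step=-2


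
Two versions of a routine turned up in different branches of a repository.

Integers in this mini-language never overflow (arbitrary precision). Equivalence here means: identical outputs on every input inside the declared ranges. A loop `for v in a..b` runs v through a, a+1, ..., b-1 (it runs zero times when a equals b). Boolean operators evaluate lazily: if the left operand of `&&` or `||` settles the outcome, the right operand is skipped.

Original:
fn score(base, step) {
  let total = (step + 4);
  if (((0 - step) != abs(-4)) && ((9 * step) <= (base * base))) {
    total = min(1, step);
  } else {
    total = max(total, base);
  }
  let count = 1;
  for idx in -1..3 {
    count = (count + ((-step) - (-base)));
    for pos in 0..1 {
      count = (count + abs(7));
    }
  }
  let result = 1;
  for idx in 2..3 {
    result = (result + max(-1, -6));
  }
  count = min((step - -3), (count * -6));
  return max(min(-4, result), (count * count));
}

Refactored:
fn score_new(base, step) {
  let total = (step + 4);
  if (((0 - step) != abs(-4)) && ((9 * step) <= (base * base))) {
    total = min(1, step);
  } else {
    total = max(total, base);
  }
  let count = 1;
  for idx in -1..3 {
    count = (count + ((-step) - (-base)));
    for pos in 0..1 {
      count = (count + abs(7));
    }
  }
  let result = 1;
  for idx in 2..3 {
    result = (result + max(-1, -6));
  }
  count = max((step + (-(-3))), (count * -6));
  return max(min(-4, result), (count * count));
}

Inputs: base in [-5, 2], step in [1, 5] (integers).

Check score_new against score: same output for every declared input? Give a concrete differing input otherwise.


The rewrite breaks on base=-5, step=1, where the results are 900 and 16.
score: total=5, then (((0 - step) != abs(-4)) && ((9 * step) <= (base * base))) is true, then total=1, then count=1, then (idx=-1), then count=-5, then (pos=0), then count=2, then (idx=0), then count=-4, then (pos=0), then count=3, then (idx=1), then count=-3, then (pos=0), then count=4, then (idx=2), then count=-2, then (pos=0), then count=5, then result=1, then (idx=2), then result=0, then count=-30, then returns 900
score_new: total=5, then (((0 - step) != abs(-4)) && ((9 * step) <= (base * base))) is true, then total=1, then count=1, then (idx=-1), then count=-5, then (pos=0), then count=2, then (idx=0), then count=-4, then (pos=0), then count=3, then (idx=1), then count=-3, then (pos=0), then count=4, then (idx=2), then count=-2, then (pos=0), then count=5, then result=1, then (idx=2), then result=0, then count=4, then returns 16
verdict: not equivalent; witness: base=-5, step=1


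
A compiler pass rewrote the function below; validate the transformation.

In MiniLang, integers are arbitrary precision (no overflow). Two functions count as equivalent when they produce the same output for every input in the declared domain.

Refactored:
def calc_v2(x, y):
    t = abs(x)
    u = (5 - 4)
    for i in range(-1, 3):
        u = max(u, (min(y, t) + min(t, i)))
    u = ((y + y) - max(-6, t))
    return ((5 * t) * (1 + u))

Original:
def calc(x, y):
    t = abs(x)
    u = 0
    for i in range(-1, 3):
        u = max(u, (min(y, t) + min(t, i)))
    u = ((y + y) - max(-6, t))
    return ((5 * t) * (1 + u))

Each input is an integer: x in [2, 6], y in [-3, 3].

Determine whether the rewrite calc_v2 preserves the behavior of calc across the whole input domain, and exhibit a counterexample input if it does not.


Although `0` became `1`, no input in the stated domain can expose it.
As a probe, take x=5, y=-1: calc runs t := 5 | u := 0 | iter i=-1: | u := 0 | iter i=0: | u := 0 | iter i=1: | u := 0 | iter i=2: | u := 1 | u := -7 | result -150; calc_v2 runs t := 5 | u := 1 | iter i=-1: | u := 1 | iter i=0: | u := 1 | iter i=1: | u := 1 | iter i=2: | u := 1 | u := -7 | result -150; both end at -150.
Across all 35 domain points the two functions coincide.
verdict: equivalent


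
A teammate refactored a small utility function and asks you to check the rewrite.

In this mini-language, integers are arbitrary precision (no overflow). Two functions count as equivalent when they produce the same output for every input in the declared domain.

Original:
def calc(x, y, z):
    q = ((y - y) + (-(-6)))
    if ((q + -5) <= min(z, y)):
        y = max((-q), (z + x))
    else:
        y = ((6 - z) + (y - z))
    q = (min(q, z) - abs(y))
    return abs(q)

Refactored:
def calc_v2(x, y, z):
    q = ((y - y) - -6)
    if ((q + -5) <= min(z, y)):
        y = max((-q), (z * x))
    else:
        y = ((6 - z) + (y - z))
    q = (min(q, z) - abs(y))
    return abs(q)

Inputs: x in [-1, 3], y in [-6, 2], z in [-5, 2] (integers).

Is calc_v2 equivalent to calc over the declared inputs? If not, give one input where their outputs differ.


These are not equivalent — on x=-1, y=1, z=1 the outputs split (1 vs 0).
calc: q = 6; ((q + -5) <= min(z, y)) -> true; y = 0; q = 1; return 1
calc_v2: q = 6; ((q + -5) <= min(z, y)) -> true; y = -1; q = 0; return 0
verdict: not equivalent; witness: x=-1, y=1, z=1


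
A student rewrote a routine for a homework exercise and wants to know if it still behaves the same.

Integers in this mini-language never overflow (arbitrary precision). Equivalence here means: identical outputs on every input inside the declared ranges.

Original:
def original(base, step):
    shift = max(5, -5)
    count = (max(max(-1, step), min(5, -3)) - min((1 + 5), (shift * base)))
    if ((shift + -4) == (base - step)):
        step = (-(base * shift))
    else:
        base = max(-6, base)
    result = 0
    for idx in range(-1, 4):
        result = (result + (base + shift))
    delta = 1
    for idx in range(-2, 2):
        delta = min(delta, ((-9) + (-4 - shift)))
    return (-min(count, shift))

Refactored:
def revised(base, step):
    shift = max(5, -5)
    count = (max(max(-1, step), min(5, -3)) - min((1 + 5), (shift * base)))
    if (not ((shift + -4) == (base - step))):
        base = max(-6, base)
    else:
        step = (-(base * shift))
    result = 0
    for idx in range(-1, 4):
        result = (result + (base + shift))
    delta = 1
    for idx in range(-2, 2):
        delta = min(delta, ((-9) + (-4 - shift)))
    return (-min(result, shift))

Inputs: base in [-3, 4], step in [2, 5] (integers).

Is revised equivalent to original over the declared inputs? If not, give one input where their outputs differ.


base=0, step=2 yields -2 from original but -5 from revised.
verdict: not equivalent; witness: base=0, step=2


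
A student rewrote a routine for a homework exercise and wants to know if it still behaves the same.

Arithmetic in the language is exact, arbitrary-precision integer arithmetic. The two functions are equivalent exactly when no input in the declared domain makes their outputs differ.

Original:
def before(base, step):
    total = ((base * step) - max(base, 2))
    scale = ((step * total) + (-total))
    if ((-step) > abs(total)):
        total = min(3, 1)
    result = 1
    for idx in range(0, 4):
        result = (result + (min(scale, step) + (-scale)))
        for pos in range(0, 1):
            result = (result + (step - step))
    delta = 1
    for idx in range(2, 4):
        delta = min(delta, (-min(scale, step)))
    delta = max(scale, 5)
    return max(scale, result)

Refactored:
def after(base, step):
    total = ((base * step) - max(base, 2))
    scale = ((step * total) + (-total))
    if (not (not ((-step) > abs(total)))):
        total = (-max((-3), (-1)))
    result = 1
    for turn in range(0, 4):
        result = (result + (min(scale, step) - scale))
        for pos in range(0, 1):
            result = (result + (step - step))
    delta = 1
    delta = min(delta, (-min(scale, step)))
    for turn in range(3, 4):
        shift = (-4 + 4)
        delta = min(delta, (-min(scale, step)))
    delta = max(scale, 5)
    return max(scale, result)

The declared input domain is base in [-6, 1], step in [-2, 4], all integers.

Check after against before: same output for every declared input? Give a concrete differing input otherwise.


Side by side, the visible changes include: arithmetic usage differs, loop structure differs, boolean connective usage differs, min/max/abs usage differs, local variable names differ, constant usage differs, statement counts differ.
One worked example (base=0, step=4) — before: total=-2, then scale=-6, then ((-step) > abs(total)) is false, then result=1, then (idx=0), then result=1, then (pos=0), then result=1, then (idx=1), then result=1, then (pos=0), then result=1, then (idx=2), then result=1, then (pos=0), then result=1, then (idx=3), then result=1, then (pos=0), then result=1, then delta=1, then (idx=2), then delta=1, then (idx=3), then delta=1, then delta=5, then returns 1; after: total=-2, then scale=-6, then (not (not ((-step) > abs(total)))) is false, then result=1, then (turn=0), then result=1, then (pos=0), then result=1, then (turn=1), then result=1, then (pos=0), then result=1, then (turn=2), then result=1, then (pos=0), then result=1, then (turn=3), then result=1, then (pos=0), then result=1, then delta=1, then delta=1, then (turn=3), then shift=0, then delta=1, then delta=5, then returns 1; agreement on 1.
Checked all 56 inputs in the declared domain: the outputs agree on every one.
verdict: equivalent


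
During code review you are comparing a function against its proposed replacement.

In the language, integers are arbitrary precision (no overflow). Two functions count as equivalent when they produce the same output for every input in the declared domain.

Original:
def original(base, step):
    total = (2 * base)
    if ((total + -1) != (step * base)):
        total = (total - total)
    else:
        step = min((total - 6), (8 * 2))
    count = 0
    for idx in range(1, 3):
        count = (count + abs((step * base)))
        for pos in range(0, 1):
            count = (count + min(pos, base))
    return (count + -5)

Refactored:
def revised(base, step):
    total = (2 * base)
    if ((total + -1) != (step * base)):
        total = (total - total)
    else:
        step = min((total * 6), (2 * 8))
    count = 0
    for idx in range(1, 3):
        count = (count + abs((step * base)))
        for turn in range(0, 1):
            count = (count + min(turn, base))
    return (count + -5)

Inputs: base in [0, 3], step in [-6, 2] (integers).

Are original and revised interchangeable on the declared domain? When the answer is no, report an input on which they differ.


The rewrite breaks on base=1, step=1, where the results are 3 and 19.
original: total := 2 | ((total + -1) != (step * base)): false | step := -4 | count := 0 | iter idx=1: | count := 4 | iter pos=0: | count := 4 | iter idx=2: | count := 8 | iter pos=0: | count := 8 | result 3
revised: total := 2 | ((total + -1) != (step * base)): false | step := 12 | count := 0 | iter idx=1: | count := 12 | iter turn=0: | count := 12 | iter idx=2: | count := 24 | iter turn=0: | count := 24 | result 19
verdict: not equivalent; witness: base=1, step=1
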